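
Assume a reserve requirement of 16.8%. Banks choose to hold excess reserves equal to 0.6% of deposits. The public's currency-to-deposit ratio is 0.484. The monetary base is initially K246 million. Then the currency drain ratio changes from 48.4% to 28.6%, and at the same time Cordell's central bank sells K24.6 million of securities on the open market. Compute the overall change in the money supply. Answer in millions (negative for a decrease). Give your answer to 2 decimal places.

K64.15 million

Before: m₁ = (1 + 0.484) / (0.168 + 0.006 + 0.484) ≈ 2.255319, MB₁ = 246, so M₁ = 2.255319 × 246 ≈ 554.8085 million.
After: m₂ = (1 + 0.286) / (0.168 + 0.006 + 0.286) ≈ 2.795652, MB₂ = 246 − 24.6 = 221.4, so M₂ = 2.795652 × 221.4 ≈ 618.9574 million.
ΔM = M₂ − M₁ = 618.9574 − 554.8085 = 64.1489 million.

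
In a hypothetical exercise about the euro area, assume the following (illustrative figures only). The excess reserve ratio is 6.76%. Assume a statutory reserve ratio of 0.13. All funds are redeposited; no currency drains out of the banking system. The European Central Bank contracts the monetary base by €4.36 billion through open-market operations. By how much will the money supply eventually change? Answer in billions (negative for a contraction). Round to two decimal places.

The money multiplier is m = 1 / (rr + e) = 1 / (0.13 + 0.0676) ≈ 5.0607.
The sale removes 4.36 billion of base, so ΔM = m × ΔMB = 5.0607 × (−4.36) ≈ -22.0647 billion.

-22.06 billion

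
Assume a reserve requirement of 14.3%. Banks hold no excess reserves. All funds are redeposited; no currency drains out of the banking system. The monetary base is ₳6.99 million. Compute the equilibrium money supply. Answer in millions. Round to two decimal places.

₳48.88 million

With no currency drain or excess reserves, the money multiplier is m = 1/rr = 1/0.143 ≈ 6.9930.
Money supply M = m × MB = 6.9930 × 6.99 ≈ 48.8811 million.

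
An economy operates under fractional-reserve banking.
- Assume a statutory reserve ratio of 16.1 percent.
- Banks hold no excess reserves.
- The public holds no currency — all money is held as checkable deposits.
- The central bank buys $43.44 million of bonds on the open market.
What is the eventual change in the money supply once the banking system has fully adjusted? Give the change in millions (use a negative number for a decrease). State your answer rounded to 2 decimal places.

The simple money multiplier is m = 1/rr = 1/0.161 ≈ 6.21118.
An open-market purchase increases the monetary base by 43.44 million, so ΔM = m × ΔMB = 6.21118 × 43.44 ≈ 269.8137 million.

$269.81 million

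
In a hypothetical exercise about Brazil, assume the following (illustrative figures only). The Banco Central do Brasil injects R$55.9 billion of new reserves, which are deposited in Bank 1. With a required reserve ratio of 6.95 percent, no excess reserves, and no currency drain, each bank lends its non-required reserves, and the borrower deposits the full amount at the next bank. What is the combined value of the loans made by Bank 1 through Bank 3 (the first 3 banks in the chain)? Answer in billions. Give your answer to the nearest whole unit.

Bank i lends (1 − rr)^i of the original deposit: Bank 1 lends 55.9·0.9305 ≈ 52.0149, Bank 2 lends 55.9·0.9305² ≈ 48.3999, and so on.
Summing a geometric series: total = 55.9·[0.9305·(1 − 0.9305^3) / (1 − 0.9305)] ≈ 145.4510 billion.

R$145 billion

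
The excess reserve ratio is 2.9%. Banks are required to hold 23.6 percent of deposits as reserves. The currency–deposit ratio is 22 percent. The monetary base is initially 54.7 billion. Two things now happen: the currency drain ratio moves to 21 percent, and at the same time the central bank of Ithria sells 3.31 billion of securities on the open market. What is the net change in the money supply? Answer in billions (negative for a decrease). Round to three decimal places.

Before: m₁ = (1 + 0.22) / (0.236 + 0.029 + 0.22) ≈ 2.515464, MB₁ = 54.7, so M₁ = 2.515464 × 54.7 ≈ 137.5959 billion.
After: m₂ = (1 + 0.21) / (0.236 + 0.029 + 0.21) ≈ 2.547368, MB₂ = 54.7 − 3.31 = 51.39, so M₂ = 2.547368 × 51.39 ≈ 130.9092 billion.
ΔM = M₂ − M₁ = 130.9092 − 137.5959 = -6.6867 billion.

-6.687 billion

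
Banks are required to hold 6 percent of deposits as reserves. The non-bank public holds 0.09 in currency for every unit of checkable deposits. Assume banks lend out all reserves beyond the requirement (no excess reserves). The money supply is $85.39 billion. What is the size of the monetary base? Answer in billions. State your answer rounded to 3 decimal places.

$11.751 billion

The money multiplier is m = (1 + c) / (rr + c) = (1 + 0.09) / (0.06 + 0.09) ≈ 7.266667.
MB = M / m = 85.39 / 7.266667 ≈ 11.7509 billion.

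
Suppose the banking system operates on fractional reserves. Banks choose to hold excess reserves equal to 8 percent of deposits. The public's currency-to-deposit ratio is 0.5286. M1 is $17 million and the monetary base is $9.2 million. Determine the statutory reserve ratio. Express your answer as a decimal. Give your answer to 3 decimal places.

Using m = M/MB = 17/9.2 ≈ 1.847826. Since m = (1 + c)/(c + rr + e), the denominator satisfies c + rr + e = (1 + c)/m = (1 + 0.5286) / 1.847826 ≈ 0.827242.
With c = 0.5286 and e = 0.08, the statutory reserve ratio is 0.827242 − 0.5286 − 0.08 = 0.218642.

0.219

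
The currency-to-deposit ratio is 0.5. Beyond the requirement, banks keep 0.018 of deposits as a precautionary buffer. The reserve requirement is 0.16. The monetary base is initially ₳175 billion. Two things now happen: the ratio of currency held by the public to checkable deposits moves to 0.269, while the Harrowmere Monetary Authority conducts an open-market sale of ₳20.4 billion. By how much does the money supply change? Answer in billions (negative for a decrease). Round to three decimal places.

Before: m₁ = (1 + 0.5) / (0.16 + 0.018 + 0.5) ≈ 2.2123894, MB₁ = 175, so M₁ = 2.2123894 × 175 ≈ 387.1681 billion.
After: m₂ = (1 + 0.269) / (0.16 + 0.018 + 0.269) ≈ 2.8389262, MB₂ = 175 − 20.4 = 154.6, so M₂ = 2.8389262 × 154.6 ≈ 438.898 billion.
ΔM = M₂ − M₁ = 438.898 − 387.1681 = 51.7299 billion.

₳51.730 billion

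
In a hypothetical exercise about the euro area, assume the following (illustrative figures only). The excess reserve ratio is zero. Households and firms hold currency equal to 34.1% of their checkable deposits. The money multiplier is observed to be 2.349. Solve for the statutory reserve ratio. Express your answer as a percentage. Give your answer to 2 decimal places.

22.99%

Using m = 2.349. Since m = (1 + c)/(c + rr + e), the denominator satisfies c + rr + e = (1 + c)/m = (1 + 0.341) / 2.349 ≈ 0.570881.
With c = 0.341 and e = 0, the statutory reserve ratio is 0.570881 − 0.341 − 0 = 0.229881.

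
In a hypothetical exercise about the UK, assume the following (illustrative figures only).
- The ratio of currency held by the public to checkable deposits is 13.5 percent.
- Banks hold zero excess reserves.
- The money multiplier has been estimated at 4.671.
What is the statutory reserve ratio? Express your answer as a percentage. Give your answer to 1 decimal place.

10.8%

Using m = 4.671. Since m = (1 + c)/(c + rr + e), the denominator satisfies c + rr + e = (1 + c)/m = (1 + 0.135) / 4.671 ≈ 0.242989.
With c = 0.135 and e = 0, the statutory reserve ratio is 0.242989 − 0.135 − 0 = 0.107989.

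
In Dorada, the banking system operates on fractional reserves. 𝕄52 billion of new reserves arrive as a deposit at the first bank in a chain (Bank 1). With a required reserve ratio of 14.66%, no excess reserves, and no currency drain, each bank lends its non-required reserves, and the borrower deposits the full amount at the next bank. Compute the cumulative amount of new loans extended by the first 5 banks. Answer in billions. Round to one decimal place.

Bank i lends (1 − rr)^i of the original deposit: Bank 1 lends 52·0.8534 = 44.3768, Bank 2 lends 52·0.8534² ≈ 37.8712, and so on.
Summing a geometric series: total = 52·[0.8534·(1 − 0.8534^5) / (1 − 0.8534)] ≈ 165.6863 billion.

𝕄165.7 billion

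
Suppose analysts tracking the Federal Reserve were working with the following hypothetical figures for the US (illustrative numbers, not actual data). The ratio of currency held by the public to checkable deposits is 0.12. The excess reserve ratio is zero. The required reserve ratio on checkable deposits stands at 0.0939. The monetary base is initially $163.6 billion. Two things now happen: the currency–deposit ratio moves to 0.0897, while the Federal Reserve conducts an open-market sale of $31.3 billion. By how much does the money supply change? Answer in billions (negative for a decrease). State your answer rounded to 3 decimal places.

-71.400 billion

Before: m₁ = (1 + 0.12) / (0.0939 + 0.12) ≈ 5.2360916, MB₁ = 163.6, so M₁ = 5.2360916 × 163.6 ≈ 856.6246 billion.
After: m₂ = (1 + 0.0897) / (0.0939 + 0.0897) ≈ 5.9351852, MB₂ = 163.6 − 31.3 = 132.3, so M₂ = 5.9351852 × 132.3 ≈ 785.225 billion.
ΔM = M₂ − M₁ = 785.225 − 856.6246 = -71.3996 billion.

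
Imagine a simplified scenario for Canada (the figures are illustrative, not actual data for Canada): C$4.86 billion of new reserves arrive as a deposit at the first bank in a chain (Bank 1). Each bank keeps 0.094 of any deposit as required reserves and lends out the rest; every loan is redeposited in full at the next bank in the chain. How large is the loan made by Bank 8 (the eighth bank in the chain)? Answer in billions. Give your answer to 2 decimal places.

Each bank lends a fraction (1 − rr) = 0.9060 of the deposit it receives, so Bank 8 receives 4.86·0.9060^7 and lends 4.86·0.9060^8 ≈ 2.2063 billion.

C$2.21 billion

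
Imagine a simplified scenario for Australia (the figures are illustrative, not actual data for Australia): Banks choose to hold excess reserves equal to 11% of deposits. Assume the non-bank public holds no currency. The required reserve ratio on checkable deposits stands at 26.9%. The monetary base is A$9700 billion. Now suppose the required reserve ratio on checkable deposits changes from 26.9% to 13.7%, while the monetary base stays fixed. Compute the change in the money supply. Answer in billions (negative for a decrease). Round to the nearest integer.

A$13678 billion

Initially m₁ = 1 / (0.269 + 0.11) ≈ 2.63852, so M₁ = 2.63852 × 9700 = 25593.644 billion.
After the change m₂ = 1 / (0.137 + 0.11) ≈ 4.04858, so M₂ = 4.04858 × 9700 = 39271.226 billion.
ΔM = M₂ − M₁ = 39271.226 − 25593.644 = 13677.582 billion.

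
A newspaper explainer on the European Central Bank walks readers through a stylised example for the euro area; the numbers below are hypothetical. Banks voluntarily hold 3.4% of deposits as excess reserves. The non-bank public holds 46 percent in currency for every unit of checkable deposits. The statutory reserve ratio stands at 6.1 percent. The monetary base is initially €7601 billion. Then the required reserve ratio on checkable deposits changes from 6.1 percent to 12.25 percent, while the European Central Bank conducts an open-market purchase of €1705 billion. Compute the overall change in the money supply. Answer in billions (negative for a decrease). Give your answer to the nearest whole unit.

Before: m₁ = (1 + 0.46) / (0.061 + 0.034 + 0.46) ≈ 2.63063, MB₁ = 7601, so M₁ = 2.63063 × 7601 ≈ 19995.4186 billion.
After: m₂ = (1 + 0.46) / (0.1225 + 0.034 + 0.46) ≈ 2.36821, MB₂ = 7601 + 1705 = 9306, so M₂ = 2.36821 × 9306 ≈ 22038.5623 billion.
ΔM = M₂ − M₁ = 22038.5623 − 19995.4186 = 2043.1437 billion.

€2043 billion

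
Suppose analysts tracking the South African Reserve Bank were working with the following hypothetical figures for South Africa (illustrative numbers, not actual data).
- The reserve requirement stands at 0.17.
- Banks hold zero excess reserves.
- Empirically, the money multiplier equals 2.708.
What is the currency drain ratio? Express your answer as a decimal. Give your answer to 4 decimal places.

Using m = 2.708. From m = (1 + c)/(c + rr + e), rearranging gives 1 + c = m·(c + rr + e), so c·(1 − m) = m·(rr + e) − 1.
Hence c = [m·(rr + e) − 1]/(1 − m) = [2.708 × (0.17 + 0) − 1] / (1 − 2.708) ≈ 0.315948.

0.3159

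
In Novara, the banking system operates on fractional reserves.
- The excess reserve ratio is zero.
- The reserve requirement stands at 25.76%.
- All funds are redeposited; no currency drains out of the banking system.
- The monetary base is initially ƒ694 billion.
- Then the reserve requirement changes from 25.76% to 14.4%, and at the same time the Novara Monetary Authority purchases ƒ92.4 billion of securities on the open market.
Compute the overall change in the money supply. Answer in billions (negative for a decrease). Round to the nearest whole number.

Before: m₁ = 1 / (0.2576) ≈ 3.8820, MB₁ = 694, so M₁ = 3.8820 × 694 = 2694.108 billion.
After: m₂ = 1 / (0.144) ≈ 6.9444, MB₂ = 694 + 92.4 = 786.4, so M₂ = 6.9444 × 786.4 ≈ 5461.0762 billion.
ΔM = M₂ − M₁ = 5461.0762 − 2694.108 = 2766.9682 billion.

ƒ2767 billion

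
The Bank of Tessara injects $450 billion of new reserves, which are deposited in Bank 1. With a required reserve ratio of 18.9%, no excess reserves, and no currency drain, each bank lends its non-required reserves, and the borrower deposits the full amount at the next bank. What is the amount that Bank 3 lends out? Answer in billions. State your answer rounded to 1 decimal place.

$240.0 billion

Each bank lends a fraction (1 − rr) = 0.8110 of the deposit it receives, so Bank 3 receives 450·0.8110^2 and lends 450·0.8110^3 ≈ 240.0353 billion.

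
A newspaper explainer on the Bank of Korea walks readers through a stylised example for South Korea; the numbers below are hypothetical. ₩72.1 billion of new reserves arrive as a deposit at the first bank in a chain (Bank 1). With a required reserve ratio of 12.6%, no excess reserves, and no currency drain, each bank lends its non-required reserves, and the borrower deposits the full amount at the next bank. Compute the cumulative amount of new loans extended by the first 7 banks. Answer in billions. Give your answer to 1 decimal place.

₩305.3 billion

Bank i lends (1 − rr)^i of the original deposit: Bank 1 lends 72.1·0.8740 = 63.0154, Bank 2 lends 72.1·0.8740² ≈ 55.0755, and so on.
Summing a geometric series: total = 72.1·[0.8740·(1 − 0.8740^7) / (1 − 0.8740)] ≈ 305.2921 billion.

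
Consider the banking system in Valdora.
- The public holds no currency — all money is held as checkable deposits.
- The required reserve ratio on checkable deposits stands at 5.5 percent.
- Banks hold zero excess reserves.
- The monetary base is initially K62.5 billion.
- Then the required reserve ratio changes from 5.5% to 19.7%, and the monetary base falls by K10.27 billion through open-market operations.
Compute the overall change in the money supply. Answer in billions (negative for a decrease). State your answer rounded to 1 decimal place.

Before: m₁ = 1 / (0.055) ≈ 18.1818, MB₁ = 62.5, so M₁ = 18.1818 × 62.5 = 1136.3625 billion.
After: m₂ = 1 / (0.197) ≈ 5.0761, MB₂ = 62.5 − 10.27 = 52.23, so M₂ = 5.0761 × 52.23 ≈ 265.1247 billion.
ΔM = M₂ − M₁ = 265.1247 − 1136.3625 = -871.2378 billion.

-871.2 billion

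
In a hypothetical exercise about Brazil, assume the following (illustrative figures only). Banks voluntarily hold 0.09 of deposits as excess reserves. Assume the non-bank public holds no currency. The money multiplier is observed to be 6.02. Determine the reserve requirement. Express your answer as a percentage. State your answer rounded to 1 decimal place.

7.6%

Using m = 6.02. Since m = (1 + c)/(c + rr + e), the denominator satisfies c + rr + e = (1 + c)/m = (1 + 0) / 6.02 ≈ 0.166113.
With c = 0 and e = 0.09, the reserve requirement is 0.166113 − 0 − 0.09 = 0.076113.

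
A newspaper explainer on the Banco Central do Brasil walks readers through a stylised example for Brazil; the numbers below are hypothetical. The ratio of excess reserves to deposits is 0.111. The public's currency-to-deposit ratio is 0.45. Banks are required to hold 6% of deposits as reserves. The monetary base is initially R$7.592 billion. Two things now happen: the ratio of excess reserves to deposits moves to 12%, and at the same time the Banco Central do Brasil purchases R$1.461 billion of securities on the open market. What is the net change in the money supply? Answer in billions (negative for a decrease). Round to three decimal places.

R$3.109 billion

Before: m₁ = (1 + 0.45) / (0.06 + 0.111 + 0.45) ≈ 2.33494, MB₁ = 7.592, so M₁ = 2.33494 × 7.592 ≈ 17.7269 billion.
After: m₂ = (1 + 0.45) / (0.06 + 0.12 + 0.45) ≈ 2.30159, MB₂ = 7.592 + 1.461 = 9.053, so M₂ = 2.30159 × 9.053 ≈ 20.8363 billion.
ΔM = M₂ − M₁ = 20.8363 − 17.7269 = 3.1094 billion.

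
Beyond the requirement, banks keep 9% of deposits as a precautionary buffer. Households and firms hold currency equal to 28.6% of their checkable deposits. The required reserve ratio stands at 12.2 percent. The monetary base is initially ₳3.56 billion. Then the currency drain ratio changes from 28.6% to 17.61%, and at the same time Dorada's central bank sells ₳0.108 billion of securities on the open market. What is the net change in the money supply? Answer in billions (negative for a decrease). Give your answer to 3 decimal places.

₳1.268 billion

Before: m₁ = (1 + 0.286) / (0.122 + 0.09 + 0.286) ≈ 2.58233, MB₁ = 3.56, so M₁ = 2.58233 × 3.56 ≈ 9.1931 billion.
After: m₂ = (1 + 0.1761) / (0.122 + 0.09 + 0.1761) ≈ 3.03040, MB₂ = 3.56 − 0.108 = 3.452, so M₂ = 3.03040 × 3.452 ≈ 10.4609 billion.
ΔM = M₂ − M₁ = 10.4609 − 9.1931 = 1.2678 billion.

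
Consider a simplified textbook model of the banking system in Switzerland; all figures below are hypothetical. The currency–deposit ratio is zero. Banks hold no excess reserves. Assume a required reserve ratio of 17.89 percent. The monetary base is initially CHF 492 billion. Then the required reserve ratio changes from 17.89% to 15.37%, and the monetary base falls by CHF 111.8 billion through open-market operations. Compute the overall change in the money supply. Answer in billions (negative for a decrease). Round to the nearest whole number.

-276 billion

Before: m₁ = 1 / (0.1789) ≈ 5.5897, MB₁ = 492, so M₁ = 5.5897 × 492 = 2750.1324 billion.
After: m₂ = 1 / (0.1537) ≈ 6.5062, MB₂ = 492 − 111.8 = 380.2, so M₂ = 6.5062 × 380.2 ≈ 2473.6572 billion.
ΔM = M₂ − M₁ = 2473.6572 − 2750.1324 = -276.4752 billion.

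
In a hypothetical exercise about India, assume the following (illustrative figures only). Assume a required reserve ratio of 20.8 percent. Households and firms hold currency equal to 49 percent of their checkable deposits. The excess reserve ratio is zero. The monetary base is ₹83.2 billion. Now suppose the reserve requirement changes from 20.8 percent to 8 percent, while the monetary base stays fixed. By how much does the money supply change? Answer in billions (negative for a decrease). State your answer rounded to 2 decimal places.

Initially m₁ = (1 + 0.49) / (0.208 + 0.49) ≈ 2.13467, so M₁ = 2.13467 × 83.2 ≈ 177.6045 billion.
After the change m₂ = (1 + 0.49) / (0.08 + 0.49) ≈ 2.61404, so M₂ = 2.61404 × 83.2 ≈ 217.4881 billion.
ΔM = M₂ − M₁ = 217.4881 − 177.6045 = 39.8836 billion.

₹39.88 billion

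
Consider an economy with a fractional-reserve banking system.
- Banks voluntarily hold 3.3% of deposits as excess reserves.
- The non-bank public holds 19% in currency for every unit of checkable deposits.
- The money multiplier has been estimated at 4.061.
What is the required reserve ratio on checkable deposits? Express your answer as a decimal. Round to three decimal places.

Using m = 4.061. Since m = (1 + c)/(c + rr + e), the denominator satisfies c + rr + e = (1 + c)/m = (1 + 0.19) / 4.061 ≈ 0.293031.
With c = 0.19 and e = 0.033, the required reserve ratio on checkable deposits is 0.293031 − 0.19 − 0.033 = 0.070031.

0.070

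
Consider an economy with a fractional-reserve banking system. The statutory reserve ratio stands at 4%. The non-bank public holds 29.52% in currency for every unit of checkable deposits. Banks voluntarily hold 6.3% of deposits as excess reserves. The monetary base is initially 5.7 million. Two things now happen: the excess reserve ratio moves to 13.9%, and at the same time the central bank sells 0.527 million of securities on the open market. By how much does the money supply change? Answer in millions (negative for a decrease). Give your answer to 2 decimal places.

-4.41 million

Before: m₁ = (1 + 0.2952) / (0.04 + 0.063 + 0.2952) ≈ 3.2526, MB₁ = 5.7, so M₁ = 3.2526 × 5.7 ≈ 18.5398 million.
After: m₂ = (1 + 0.2952) / (0.04 + 0.139 + 0.2952) ≈ 2.7313, MB₂ = 5.7 − 0.527 = 5.173, so M₂ = 2.7313 × 5.173 ≈ 14.129 million.
ΔM = M₂ − M₁ = 14.129 − 18.5398 = -4.4108 million.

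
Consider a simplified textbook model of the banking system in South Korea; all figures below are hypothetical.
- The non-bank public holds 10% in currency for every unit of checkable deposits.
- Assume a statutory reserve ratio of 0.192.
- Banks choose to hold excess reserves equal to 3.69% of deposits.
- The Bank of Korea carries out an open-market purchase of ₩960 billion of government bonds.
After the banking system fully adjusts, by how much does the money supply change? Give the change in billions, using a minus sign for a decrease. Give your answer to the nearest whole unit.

₩3211 billion

The money multiplier is m = (1 + c) / (rr + e + c) = (1 + 0.1) / (0.192 + 0.0369 + 0.1) ≈ 3.3445.
The purchase adds 960 billion of base, so ΔM = m × ΔMB = 3.3445 × (+960) = 3210.72 billion.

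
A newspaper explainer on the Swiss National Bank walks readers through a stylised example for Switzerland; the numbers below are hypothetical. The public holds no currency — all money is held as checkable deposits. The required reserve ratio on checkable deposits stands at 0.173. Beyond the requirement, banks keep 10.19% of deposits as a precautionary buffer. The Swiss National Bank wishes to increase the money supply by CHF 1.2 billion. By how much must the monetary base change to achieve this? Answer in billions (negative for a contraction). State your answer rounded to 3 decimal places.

The money multiplier is m = 1 / (rr + e) = 1 / (0.173 + 0.1019) ≈ 3.63769.
ΔMB = ΔM / m = (+1.2) / 3.63769 ≈ 0.3299 billion.

CHF 0.330 billion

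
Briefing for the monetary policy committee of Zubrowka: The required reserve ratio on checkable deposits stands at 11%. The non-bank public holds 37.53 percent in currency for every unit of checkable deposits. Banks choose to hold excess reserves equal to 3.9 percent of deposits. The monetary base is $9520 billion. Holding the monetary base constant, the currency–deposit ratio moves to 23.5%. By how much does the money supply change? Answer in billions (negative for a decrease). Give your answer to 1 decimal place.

Initially m₁ = (1 + 0.3753) / (0.11 + 0.039 + 0.3753) ≈ 2.623117, so M₁ = 2.623117 × 9520 ≈ 24972.0738 billion.
After the change m₂ = (1 + 0.235) / (0.11 + 0.039 + 0.235) ≈ 3.216146, so M₂ = 3.216146 × 9520 ≈ 30617.7099 billion.
ΔM = M₂ − M₁ = 30617.7099 − 24972.0738 = 5645.6361 billion.

$5645.6 billion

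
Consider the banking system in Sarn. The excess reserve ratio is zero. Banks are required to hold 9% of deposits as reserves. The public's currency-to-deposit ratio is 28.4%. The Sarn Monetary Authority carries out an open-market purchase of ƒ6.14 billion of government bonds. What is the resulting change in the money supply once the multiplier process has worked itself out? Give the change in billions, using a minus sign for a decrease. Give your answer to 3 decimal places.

The money multiplier is m = (1 + c) / (rr + c) = (1 + 0.284) / (0.09 + 0.284) ≈ 3.43316.
The purchase adds 6.14 billion of base, so ΔM = m × ΔMB = 3.43316 × (+6.14) ≈ 21.0796 billion.

ƒ21.080 billion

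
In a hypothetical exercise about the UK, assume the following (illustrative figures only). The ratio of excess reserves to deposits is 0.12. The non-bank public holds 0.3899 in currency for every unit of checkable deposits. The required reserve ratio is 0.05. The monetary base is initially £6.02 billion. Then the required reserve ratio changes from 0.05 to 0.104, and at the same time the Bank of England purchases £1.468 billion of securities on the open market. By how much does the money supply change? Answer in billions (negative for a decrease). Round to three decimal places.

£2.009 billion

Before: m₁ = (1 + 0.3899) / (0.05 + 0.12 + 0.3899) ≈ 2.48241, MB₁ = 6.02, so M₁ = 2.48241 × 6.02 ≈ 14.9441 billion.
After: m₂ = (1 + 0.3899) / (0.104 + 0.12 + 0.3899) ≈ 2.26405, MB₂ = 6.02 + 1.468 = 7.488, so M₂ = 2.26405 × 7.488 ≈ 16.9532 billion.
ΔM = M₂ − M₁ = 16.9532 − 14.9441 = 2.0091 billion.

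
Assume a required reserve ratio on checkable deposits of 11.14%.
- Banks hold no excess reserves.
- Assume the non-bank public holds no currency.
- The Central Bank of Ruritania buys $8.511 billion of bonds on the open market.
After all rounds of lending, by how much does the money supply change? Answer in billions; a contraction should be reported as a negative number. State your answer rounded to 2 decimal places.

$76.40 billion

The simple money multiplier is m = 1/rr = 1/0.1114 ≈ 8.9767.
An open-market purchase increases the monetary base by 8.511 billion, so ΔM = m × ΔMB = 8.9767 × 8.511 ≈ 76.4007 billion.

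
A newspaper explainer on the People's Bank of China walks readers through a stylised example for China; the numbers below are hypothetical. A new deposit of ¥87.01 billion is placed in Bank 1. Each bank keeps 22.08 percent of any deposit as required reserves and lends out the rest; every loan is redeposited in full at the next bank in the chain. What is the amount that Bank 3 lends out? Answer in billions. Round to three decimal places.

Each bank lends a fraction (1 − rr) = 0.7792 of the deposit it receives, so Bank 3 receives 87.01·0.7792^2 and lends 87.01·0.7792^3 ≈ 41.1639 billion.

¥41.164 billion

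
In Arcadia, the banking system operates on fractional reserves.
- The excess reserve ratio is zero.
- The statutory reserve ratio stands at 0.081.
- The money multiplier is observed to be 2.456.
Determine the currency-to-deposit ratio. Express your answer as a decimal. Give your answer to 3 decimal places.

0.550

Using m = 2.456. From m = (1 + c)/(c + rr + e), rearranging gives 1 + c = m·(c + rr + e), so c·(1 − m) = m·(rr + e) − 1.
Hence c = [m·(rr + e) − 1]/(1 − m) = [2.456 × (0.081 + 0) − 1] / (1 − 2.456) ≈ 0.550181.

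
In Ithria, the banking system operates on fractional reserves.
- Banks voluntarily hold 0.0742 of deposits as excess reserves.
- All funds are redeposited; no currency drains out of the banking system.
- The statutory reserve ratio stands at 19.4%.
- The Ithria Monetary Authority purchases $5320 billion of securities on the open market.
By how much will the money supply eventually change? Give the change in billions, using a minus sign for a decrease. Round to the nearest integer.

$19836 billion

The money multiplier is m = 1 / (rr + e) = 1 / (0.194 + 0.0742) ≈ 3.72856.
The purchase adds 5320 billion of base, so ΔM = m × ΔMB = 3.72856 × (+5320) = 19835.9392 billion.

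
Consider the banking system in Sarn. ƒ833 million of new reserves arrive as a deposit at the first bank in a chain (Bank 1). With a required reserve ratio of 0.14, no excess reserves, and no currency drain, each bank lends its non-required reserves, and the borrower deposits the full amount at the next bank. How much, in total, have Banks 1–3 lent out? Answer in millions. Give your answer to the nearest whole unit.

Bank i lends (1 − rr)^i of the original deposit: Bank 1 lends 833·0.8600 = 716.3800, Bank 2 lends 833·0.8600² = 616.0868, and so on.
Summing a geometric series: total = 833·[0.8600·(1 − 0.8600^3) / (1 − 0.8600)] ≈ 1862.3014 million.

ƒ1862 million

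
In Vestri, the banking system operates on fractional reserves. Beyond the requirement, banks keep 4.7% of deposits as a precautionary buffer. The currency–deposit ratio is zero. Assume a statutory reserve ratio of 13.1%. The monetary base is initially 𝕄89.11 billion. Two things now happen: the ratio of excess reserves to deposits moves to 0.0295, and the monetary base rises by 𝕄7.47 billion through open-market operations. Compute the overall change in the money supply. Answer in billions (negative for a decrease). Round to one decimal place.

Before: m₁ = 1 / (0.131 + 0.047) ≈ 5.6180, MB₁ = 89.11, so M₁ = 5.6180 × 89.11 ≈ 500.62 billion.
After: m₂ = 1 / (0.131 + 0.0295) ≈ 6.2305, MB₂ = 89.11 + 7.47 = 96.58, so M₂ = 6.2305 × 96.58 ≈ 601.7417 billion.
ΔM = M₂ − M₁ = 601.7417 − 500.62 = 101.1217 billion.

𝕄101.1 billion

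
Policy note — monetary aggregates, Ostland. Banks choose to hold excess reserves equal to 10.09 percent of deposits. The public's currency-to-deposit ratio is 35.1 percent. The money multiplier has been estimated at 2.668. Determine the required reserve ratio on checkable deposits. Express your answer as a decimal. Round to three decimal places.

Using m = 2.668. Since m = (1 + c)/(c + rr + e), the denominator satisfies c + rr + e = (1 + c)/m = (1 + 0.351) / 2.668 ≈ 0.506372.
With c = 0.351 and e = 0.1009, the required reserve ratio on checkable deposits is 0.506372 − 0.351 − 0.1009 = 0.054472.

0.054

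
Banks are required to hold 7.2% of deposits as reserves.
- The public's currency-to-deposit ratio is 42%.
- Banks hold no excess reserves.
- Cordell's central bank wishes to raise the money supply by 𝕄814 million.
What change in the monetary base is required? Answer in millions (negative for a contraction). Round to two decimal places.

𝕄282.03 million

The money multiplier is m = (1 + c) / (rr + c) = (1 + 0.42) / (0.072 + 0.42) ≈ 2.886179.
ΔMB = ΔM / m = (+814) / 2.886179 ≈ 282.0338 million.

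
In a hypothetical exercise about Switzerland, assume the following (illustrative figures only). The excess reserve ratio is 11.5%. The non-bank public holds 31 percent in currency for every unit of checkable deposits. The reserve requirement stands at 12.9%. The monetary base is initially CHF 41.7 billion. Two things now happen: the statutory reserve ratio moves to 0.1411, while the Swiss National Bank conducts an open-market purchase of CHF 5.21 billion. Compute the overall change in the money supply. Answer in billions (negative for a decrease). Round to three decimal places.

CHF 9.949 billion

Before: m₁ = (1 + 0.31) / (0.129 + 0.115 + 0.31) ≈ 2.364621, MB₁ = 41.7, so M₁ = 2.364621 × 41.7 ≈ 98.6047 billion.
After: m₂ = (1 + 0.31) / (0.1411 + 0.115 + 0.31) ≈ 2.314079, MB₂ = 41.7 + 5.21 = 46.91, so M₂ = 2.314079 × 46.91 ≈ 108.5534 billion.
ΔM = M₂ − M₁ = 108.5534 − 98.6047 = 9.9487 billion.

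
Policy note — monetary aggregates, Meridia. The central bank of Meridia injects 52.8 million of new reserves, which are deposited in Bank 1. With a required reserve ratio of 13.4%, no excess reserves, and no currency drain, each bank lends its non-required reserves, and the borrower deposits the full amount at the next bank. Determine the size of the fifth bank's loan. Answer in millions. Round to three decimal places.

25.717 million

Each bank lends a fraction (1 − rr) = 0.8660 of the deposit it receives, so Bank 5 receives 52.8·0.8660^4 and lends 52.8·0.8660^5 ≈ 25.7172 million.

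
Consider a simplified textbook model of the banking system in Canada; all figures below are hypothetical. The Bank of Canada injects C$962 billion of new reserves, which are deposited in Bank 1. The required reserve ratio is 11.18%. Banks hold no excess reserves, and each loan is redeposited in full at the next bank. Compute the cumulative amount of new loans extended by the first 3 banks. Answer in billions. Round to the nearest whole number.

C$2287 billion

Bank i lends (1 − rr)^i of the original deposit: Bank 1 lends 962·0.8882 = 854.4484, Bank 2 lends 962·0.8882² ≈ 758.9211, and so on.
Summing a geometric series: total = 962·[0.8882·(1 − 0.8882^3) / (1 − 0.8882)] ≈ 2287.4432 billion.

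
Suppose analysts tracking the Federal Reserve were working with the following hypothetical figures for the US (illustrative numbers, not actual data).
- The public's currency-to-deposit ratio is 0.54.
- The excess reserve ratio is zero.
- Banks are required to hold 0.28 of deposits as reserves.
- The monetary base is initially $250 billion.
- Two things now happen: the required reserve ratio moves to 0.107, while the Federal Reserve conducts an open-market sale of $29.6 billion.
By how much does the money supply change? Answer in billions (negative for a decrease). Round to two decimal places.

$55.09 billion

Before: m₁ = (1 + 0.54) / (0.28 + 0.54) ≈ 1.878049, MB₁ = 250, so M₁ = 1.878049 × 250 ≈ 469.5122 billion.
After: m₂ = (1 + 0.54) / (0.107 + 0.54) ≈ 2.380216, MB₂ = 250 − 29.6 = 220.4, so M₂ = 2.380216 × 220.4 ≈ 524.5996 billion.
ΔM = M₂ − M₁ = 524.5996 − 469.5122 = 55.0874 billion.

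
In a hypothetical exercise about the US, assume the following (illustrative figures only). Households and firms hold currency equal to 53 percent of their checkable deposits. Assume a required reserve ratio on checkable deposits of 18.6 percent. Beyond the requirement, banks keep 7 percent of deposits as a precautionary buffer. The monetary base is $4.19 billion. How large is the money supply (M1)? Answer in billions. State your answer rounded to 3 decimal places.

$8.156 billion

The money multiplier is m = (1 + c) / (rr + e + c) = (1 + 0.53) / (0.186 + 0.07 + 0.53) ≈ 1.94656.
So M = m × MB = 1.94656 × 4.19 ≈ 8.1561 billion.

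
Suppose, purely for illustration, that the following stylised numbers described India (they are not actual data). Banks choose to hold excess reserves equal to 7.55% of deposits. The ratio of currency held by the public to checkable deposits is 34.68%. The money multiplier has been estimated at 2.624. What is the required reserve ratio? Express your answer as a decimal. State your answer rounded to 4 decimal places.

0.0910

Using m = 2.624. Since m = (1 + c)/(c + rr + e), the denominator satisfies c + rr + e = (1 + c)/m = (1 + 0.3468) / 2.624 ≈ 0.513262.
With c = 0.3468 and e = 0.0755, the required reserve ratio is 0.513262 − 0.3468 − 0.0755 = 0.090962.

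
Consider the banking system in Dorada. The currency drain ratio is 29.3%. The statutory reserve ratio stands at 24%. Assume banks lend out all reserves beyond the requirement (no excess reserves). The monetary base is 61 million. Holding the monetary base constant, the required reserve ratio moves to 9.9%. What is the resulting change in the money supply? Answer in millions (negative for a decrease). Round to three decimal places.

Initially m₁ = (1 + 0.293) / (0.24 + 0.293) ≈ 2.425891, so M₁ = 2.425891 × 61 ≈ 147.9794 million.
After the change m₂ = (1 + 0.293) / (0.099 + 0.293) ≈ 3.298469, so M₂ = 3.298469 × 61 ≈ 201.2066 million.
ΔM = M₂ − M₁ = 201.2066 − 147.9794 = 53.2272 million.

53.227 million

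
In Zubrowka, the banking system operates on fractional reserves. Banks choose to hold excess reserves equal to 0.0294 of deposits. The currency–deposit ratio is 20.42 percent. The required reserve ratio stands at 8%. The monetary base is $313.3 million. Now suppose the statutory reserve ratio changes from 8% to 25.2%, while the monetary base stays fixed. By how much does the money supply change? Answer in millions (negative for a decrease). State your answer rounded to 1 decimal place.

-426.1 million

Initially m₁ = (1 + 0.2042) / (0.08 + 0.0294 + 0.2042) ≈ 3.83992, so M₁ = 3.83992 × 313.3 ≈ 1203.0469 million.
After the change m₂ = (1 + 0.2042) / (0.252 + 0.0294 + 0.2042) ≈ 2.47982, so M₂ = 2.47982 × 313.3 ≈ 776.9276 million.
ΔM = M₂ − M₁ = 776.9276 − 1203.0469 = -426.1193 million.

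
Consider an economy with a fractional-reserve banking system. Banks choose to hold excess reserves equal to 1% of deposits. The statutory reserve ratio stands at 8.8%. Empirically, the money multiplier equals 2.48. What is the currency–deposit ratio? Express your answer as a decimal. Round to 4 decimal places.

0.5115

Using m = 2.48. From m = (1 + c)/(c + rr + e), rearranging gives 1 + c = m·(c + rr + e), so c·(1 − m) = m·(rr + e) − 1.
Hence c = [m·(rr + e) − 1]/(1 − m) = [2.48 × (0.088 + 0.01) − 1] / (1 − 2.48) ≈ 0.511459.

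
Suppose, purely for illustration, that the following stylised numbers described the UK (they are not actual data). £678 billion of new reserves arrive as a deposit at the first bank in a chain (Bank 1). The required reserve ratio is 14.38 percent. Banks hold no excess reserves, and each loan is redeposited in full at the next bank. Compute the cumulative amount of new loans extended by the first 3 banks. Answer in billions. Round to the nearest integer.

£1503 billion

Bank i lends (1 − rr)^i of the original deposit: Bank 1 lends 678·0.8562 = 580.5036, Bank 2 lends 678·0.8562² ≈ 497.0272, and so on.
Summing a geometric series: total = 678·[0.8562·(1 − 0.8562^3) / (1 − 0.8562)] ≈ 1503.0855 billion.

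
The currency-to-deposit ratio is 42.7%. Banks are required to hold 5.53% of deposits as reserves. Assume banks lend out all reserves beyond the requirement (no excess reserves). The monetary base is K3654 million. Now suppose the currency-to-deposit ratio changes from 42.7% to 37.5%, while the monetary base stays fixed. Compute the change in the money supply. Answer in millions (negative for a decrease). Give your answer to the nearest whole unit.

K865 million

Initially m₁ = (1 + 0.427) / (0.0553 + 0.427) ≈ 2.95874, so M₁ = 2.95874 × 3654 ≈ 10811.236 million.
After the change m₂ = (1 + 0.375) / (0.0553 + 0.375) ≈ 3.19545, so M₂ = 3.19545 × 3654 = 11676.1743 million.
ΔM = M₂ − M₁ = 11676.1743 − 10811.236 = 864.9383 million.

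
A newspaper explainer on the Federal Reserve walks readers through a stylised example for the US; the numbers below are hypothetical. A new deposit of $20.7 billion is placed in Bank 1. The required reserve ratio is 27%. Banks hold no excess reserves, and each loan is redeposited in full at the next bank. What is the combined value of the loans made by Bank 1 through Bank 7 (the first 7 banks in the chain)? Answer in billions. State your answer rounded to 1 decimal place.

$49.8 billion

Bank i lends (1 − rr)^i of the original deposit: Bank 1 lends 20.7·0.7300 = 15.1110, Bank 2 lends 20.7·0.7300² ≈ 11.0310, and so on.
Summing a geometric series: total = 20.7·[0.7300·(1 − 0.7300^7) / (1 − 0.7300)] ≈ 49.7838 billion.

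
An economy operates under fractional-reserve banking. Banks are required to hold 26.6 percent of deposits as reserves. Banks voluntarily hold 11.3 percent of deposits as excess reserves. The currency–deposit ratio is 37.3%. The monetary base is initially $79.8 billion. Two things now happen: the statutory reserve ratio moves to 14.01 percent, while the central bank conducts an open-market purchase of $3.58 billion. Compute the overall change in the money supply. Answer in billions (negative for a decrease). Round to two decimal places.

Before: m₁ = (1 + 0.373) / (0.266 + 0.113 + 0.373) ≈ 1.82580, MB₁ = 79.8, so M₁ = 1.82580 × 79.8 ≈ 145.6988 billion.
After: m₂ = (1 + 0.373) / (0.1401 + 0.113 + 0.373) ≈ 2.19294, MB₂ = 79.8 + 3.58 = 83.38, so M₂ = 2.19294 × 83.38 ≈ 182.8473 billion.
ΔM = M₂ − M₁ = 182.8473 − 145.6988 = 37.1485 billion.

$37.15 billion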